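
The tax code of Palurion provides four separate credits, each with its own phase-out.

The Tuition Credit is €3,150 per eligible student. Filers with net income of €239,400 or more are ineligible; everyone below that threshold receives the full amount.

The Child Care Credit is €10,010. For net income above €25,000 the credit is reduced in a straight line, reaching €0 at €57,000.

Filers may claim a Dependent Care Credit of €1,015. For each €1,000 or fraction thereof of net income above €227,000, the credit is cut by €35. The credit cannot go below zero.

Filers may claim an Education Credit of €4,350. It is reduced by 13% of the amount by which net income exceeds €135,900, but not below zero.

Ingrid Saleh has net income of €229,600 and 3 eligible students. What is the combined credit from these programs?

Tuition Credit: base = 3 × €3,150 = €9,450. €229,600 is below the €239,400 cutoff, so the full €9,450 applies.
Child Care Credit: €229,600 is at or above €57,000, so the credit is €0.
Dependent Care Credit: income exceeds €227,000 by €2,600, which is 3 full-or-partial €1,000 increments; reduction = 3 × €35 = €105, leaving €910.
Education Credit: 13% of the €93,700 excess over €135,900 is €12,181 ≥ base, so the credit is €0.
Total: €9,450 + €0 + €910 + €0 = €10,360.

€10,360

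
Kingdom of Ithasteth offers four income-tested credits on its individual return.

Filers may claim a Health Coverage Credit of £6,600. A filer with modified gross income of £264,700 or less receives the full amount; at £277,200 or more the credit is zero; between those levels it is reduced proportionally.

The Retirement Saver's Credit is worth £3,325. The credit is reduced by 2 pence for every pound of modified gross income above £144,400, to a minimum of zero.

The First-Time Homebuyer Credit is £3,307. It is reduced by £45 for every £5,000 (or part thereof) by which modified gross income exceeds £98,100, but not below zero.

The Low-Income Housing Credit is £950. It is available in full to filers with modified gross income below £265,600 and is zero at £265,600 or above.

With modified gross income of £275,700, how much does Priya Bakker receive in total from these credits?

Health Coverage Credit: £275,700 is £11,000 into a £12,500 phase-out range, leaving 1,500/12,500 of the credit: £6,600 × 1,500/12,500 = £792.
Retirement Saver's Credit: 2% of the £131,300 excess over £144,400 is £2,626; credit = £3,325 − £2,626 = £699.
First-Time Homebuyer Credit: income exceeds £98,100 by £177,600, which is 36 full-or-partial £5,000 increments; reduction = 36 × £45 = £1,620, leaving £1,687.
Low-Income Housing Credit: £275,700 meets or exceeds the £265,600 cutoff, so the credit is £0.
Total: £792 + £699 + £1,687 + £0 = £3,178.

£3,178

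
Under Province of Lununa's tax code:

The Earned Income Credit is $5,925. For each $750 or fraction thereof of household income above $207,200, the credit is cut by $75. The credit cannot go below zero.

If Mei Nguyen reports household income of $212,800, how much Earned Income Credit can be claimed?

$5,325

Earned Income Credit: income exceeds $207,200 by $5,600, which is 8 full-or-partial $750 increments; reduction = 8 × $75 = $600, leaving $5,325.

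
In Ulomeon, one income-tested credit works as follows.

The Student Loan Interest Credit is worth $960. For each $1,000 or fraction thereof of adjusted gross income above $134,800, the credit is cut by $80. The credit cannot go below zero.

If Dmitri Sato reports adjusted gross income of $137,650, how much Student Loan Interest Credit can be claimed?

$720

Student Loan Interest Credit: income exceeds $134,800 by $2,850, which is 3 full-or-partial $1,000 increments; reduction = 3 × $80 = $240, leaving $720.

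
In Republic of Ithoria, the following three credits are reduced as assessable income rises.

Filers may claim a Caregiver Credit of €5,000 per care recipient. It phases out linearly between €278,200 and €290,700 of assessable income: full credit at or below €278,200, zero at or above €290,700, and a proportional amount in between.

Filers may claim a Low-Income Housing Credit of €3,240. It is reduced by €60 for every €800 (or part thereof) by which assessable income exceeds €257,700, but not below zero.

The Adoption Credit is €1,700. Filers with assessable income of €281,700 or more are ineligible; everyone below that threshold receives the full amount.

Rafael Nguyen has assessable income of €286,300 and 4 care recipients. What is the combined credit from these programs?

Caregiver Credit: base = 4 × €5,000 = €20,000. €286,300 is €8,100 into a €12,500 phase-out range, leaving 4,400/12,500 of the credit: €20,000 × 4,400/12,500 = €7,040.
Low-Income Housing Credit: income exceeds €257,700 by €28,600, which is 36 full-or-partial €800 increments; reduction = 36 × €60 = €2,160, leaving €1,080.
Adoption Credit: €286,300 meets or exceeds the €281,700 cutoff, so the credit is €0.
Total: €7,040 + €1,080 + €0 = €8,120.

€8,120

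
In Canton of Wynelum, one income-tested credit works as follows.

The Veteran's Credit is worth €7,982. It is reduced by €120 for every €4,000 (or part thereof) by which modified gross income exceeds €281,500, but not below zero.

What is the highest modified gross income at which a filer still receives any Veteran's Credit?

After 66 increments the reduction is 66 × €120 = €7,920, leaving €62; one more increment wipes it out. Increment 66 ends at excess 66 × €4,000 = €264,000, so the highest qualifying income is €281,500 + €264,000 = €545,500.

€545,500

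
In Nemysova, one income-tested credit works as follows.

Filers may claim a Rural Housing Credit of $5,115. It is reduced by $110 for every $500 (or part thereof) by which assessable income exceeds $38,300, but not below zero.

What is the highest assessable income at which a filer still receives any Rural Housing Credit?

$61,300

After 46 increments the reduction is 46 × $110 = $5,060, leaving $55; one more increment wipes it out. Increment 46 ends at excess 46 × $500 = $23,000, so the highest qualifying income is $38,300 + $23,000 = $61,300.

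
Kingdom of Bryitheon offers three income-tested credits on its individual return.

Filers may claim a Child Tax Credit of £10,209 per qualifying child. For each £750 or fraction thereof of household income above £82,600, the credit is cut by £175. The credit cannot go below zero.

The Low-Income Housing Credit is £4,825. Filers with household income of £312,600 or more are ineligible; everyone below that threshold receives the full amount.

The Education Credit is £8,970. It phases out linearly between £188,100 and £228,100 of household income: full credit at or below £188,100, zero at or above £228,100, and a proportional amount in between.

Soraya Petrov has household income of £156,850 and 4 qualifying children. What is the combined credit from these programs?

Child Tax Credit: base = 4 × £10,209 = £40,836. income exceeds £82,600 by £74,250, which is 99 full-or-partial £750 increments; reduction = 99 × £175 = £17,325, leaving £23,511.
Low-Income Housing Credit: £156,850 is below the £312,600 cutoff, so the full £4,825 applies.
Education Credit: £156,850 is at or below the £188,100 threshold, so the full £8,970 applies.
Total: £23,511 + £4,825 + £8,970 = £37,306.

£37,306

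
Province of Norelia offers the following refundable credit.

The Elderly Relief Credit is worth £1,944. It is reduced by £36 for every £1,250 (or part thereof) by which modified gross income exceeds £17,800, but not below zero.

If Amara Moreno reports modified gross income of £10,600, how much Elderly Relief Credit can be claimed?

£1,944

Elderly Relief Credit: £10,600 is at or below the £17,800 threshold, so the full £1,944 applies.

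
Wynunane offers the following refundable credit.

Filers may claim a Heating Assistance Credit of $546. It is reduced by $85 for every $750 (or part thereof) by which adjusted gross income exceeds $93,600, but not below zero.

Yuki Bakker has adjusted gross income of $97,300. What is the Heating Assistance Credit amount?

$121

Heating Assistance Credit: income exceeds $93,600 by $3,700, which is 5 full-or-partial $750 increments; reduction = 5 × $85 = $425, leaving $121.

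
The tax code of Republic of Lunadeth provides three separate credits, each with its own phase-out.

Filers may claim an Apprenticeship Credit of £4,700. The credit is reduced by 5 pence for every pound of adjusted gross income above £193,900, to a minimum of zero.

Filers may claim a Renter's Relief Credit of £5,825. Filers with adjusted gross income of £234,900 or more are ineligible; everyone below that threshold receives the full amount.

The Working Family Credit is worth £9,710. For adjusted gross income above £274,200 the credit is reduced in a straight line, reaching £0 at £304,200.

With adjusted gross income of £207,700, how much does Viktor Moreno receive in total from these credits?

Apprenticeship Credit: 5% of the £13,800 excess over £193,900 is £690; credit = £4,700 − £690 = £4,010.
Renter's Relief Credit: £207,700 is below the £234,900 cutoff, so the full £5,825 applies.
Working Family Credit: £207,700 is at or below the £274,200 threshold, so the full £9,710 applies.
Total: £4,010 + £5,825 + £9,710 = £19,545.

£19,545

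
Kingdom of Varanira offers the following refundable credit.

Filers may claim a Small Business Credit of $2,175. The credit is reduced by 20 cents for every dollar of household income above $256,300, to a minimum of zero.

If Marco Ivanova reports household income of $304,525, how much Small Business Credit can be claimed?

$0

Small Business Credit: 20% of the $48,225 excess over $256,300 is $9,645 ≥ base, so the credit is $0.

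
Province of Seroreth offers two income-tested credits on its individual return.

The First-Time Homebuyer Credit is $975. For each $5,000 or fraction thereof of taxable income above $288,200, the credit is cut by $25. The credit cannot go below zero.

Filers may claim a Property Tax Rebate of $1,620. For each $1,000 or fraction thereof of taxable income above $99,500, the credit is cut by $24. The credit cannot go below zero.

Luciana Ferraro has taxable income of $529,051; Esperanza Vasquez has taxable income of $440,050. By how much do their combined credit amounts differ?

$200

Luciana ($529,051): First-Time Homebuyer Credit: income exceeds $288,200 by $240,851 → 49 increments × $25 = $1,225 ≥ base, so the credit is $0. Property Tax Rebate: income exceeds $99,500 by $429,551 → 430 increments × $24 = $10,320 ≥ base, so the credit is $0. total $0 + $0 = $0
Esperanza ($440,050): First-Time Homebuyer Credit: income exceeds $288,200 by $151,850, which is 31 full-or-partial $5,000 increments; reduction = 31 × $25 = $775, leaving $200. Property Tax Rebate: income exceeds $99,500 by $340,550 → 341 increments × $24 = $8,184 ≥ base, so the credit is $0. total $200 + $0 = $200
Difference: |$0 − $200| = $200.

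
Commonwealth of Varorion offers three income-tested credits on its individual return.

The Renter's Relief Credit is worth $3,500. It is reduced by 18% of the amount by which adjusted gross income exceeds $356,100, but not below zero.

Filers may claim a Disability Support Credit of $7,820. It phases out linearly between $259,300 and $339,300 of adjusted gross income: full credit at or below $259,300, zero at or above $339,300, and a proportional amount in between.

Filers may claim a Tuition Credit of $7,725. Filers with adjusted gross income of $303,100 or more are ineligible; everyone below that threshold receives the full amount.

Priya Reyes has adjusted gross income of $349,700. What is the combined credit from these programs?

Renter's Relief Credit: $349,700 is at or below the $356,100 threshold, so the full $3,500 applies.
Disability Support Credit: $349,700 is at or above $339,300, so the credit is $0.
Tuition Credit: $349,700 meets or exceeds the $303,100 cutoff, so the credit is $0.
Total: $3,500 + $0 + $0 = $3,500.

$3,500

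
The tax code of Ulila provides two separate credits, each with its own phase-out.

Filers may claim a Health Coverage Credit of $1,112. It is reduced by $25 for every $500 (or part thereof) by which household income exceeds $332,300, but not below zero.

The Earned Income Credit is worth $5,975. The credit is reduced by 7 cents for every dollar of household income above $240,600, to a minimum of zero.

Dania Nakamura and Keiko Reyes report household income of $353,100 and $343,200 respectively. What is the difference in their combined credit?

Dania ($353,100): Health Coverage Credit: income exceeds $332,300 by $20,800, which is 42 full-or-partial $500 increments; reduction = 42 × $25 = $1,050, leaving $62. Earned Income Credit: 7% of the $112,500 excess over $240,600 is $7,875 ≥ base, so the credit is $0. total $62 + $0 = $62
Keiko ($343,200): Health Coverage Credit: income exceeds $332,300 by $10,900, which is 22 full-or-partial $500 increments; reduction = 22 × $25 = $550, leaving $562. Earned Income Credit: 7% of the $102,600 excess over $240,600 is $7,182 ≥ base, so the credit is $0. total $562 + $0 = $562
Difference: |$62 − $562| = $500.

$500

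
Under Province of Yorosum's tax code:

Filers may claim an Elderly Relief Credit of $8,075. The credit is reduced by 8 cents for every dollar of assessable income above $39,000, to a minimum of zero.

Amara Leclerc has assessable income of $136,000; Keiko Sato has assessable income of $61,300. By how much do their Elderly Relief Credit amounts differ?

$5,976

Amara ($136,000): Elderly Relief Credit: 8% of the $97,000 excess over $39,000 is $7,760; credit = $8,075 − $7,760 = $315.
Keiko ($61,300): Elderly Relief Credit: 8% of the $22,300 excess over $39,000 is $1,784; credit = $8,075 − $1,784 = $6,291.
Difference: |$315 − $6,291| = $5,976.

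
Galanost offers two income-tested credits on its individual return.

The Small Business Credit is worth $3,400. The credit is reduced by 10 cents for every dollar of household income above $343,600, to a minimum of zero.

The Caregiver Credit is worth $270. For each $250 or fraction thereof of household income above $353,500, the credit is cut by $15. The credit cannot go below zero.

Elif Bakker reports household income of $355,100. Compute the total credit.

Small Business Credit: 10% of the $11,500 excess over $343,600 is $1,150; credit = $3,400 − $1,150 = $2,250.
Caregiver Credit: income exceeds $353,500 by $1,600, which is 7 full-or-partial $250 increments; reduction = 7 × $15 = $105, leaving $165.
Total: $2,250 + $165 = $2,415.

$2,415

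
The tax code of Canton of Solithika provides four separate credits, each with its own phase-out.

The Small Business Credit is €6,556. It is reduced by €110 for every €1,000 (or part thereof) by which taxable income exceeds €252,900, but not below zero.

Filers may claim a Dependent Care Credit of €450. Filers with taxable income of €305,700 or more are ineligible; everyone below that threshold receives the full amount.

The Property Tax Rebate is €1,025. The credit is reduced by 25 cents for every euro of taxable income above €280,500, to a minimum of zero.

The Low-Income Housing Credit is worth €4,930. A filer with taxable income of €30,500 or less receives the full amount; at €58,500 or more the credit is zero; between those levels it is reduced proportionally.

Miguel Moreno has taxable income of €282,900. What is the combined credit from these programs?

€4,131

Small Business Credit: income exceeds €252,900 by €30,000, which is 30 full-or-partial €1,000 increments; reduction = 30 × €110 = €3,300, leaving €3,256.
Dependent Care Credit: €282,900 is below the €305,700 cutoff, so the full €450 applies.
Property Tax Rebate: 25% of the €2,400 excess over €280,500 is €600; credit = €1,025 − €600 = €425.
Low-Income Housing Credit: €282,900 is at or above €58,500, so the credit is €0.
Total: €3,256 + €450 + €425 + €0 = €4,131.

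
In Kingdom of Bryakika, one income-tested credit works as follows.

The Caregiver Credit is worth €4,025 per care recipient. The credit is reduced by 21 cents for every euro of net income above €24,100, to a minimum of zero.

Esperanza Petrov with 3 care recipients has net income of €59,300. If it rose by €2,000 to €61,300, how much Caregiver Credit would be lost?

At €59,300 — base = 3 × €4,025 = €12,075. 21% of the €35,200 excess over €24,100 is €7,392; credit = €12,075 − €7,392 = €4,683.
At €61,300 — base = 3 × €4,025 = €12,075. 21% of the €37,200 excess over €24,100 is €7,812; credit = €12,075 − €7,812 = €4,263.
Lost: €4,683 − €4,263 = €420.

€420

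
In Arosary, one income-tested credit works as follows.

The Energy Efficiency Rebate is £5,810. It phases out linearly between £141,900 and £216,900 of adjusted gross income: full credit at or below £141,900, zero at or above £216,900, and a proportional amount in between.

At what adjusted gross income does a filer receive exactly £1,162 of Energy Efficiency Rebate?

£1,162 is 1,162/5,810 of the full £5,810, so 4,648/5,810 of the £75,000 range has been used: income = £141,900 + £75,000 × 4,648/5,810 = £201,900.

£201,900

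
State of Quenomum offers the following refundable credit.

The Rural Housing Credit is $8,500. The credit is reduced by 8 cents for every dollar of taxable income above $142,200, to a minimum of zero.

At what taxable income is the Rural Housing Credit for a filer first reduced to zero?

$248,450

The credit falls by 8% of each dollar above $142,200, so it reaches zero when the excess is $8,500 / 8% = $106,250: income = $142,200 + $106,250 = $248,450.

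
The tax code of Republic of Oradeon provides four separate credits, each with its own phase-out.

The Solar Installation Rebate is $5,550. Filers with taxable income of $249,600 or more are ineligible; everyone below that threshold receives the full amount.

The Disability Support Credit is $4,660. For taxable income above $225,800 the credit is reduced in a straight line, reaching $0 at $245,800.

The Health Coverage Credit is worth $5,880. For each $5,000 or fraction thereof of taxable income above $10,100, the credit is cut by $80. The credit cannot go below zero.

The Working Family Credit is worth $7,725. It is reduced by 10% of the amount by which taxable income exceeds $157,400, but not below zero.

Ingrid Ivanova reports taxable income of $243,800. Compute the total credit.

$8,136

Solar Installation Rebate: $243,800 is below the $249,600 cutoff, so the full $5,550 applies.
Disability Support Credit: $243,800 is $18,000 into a $20,000 phase-out range, leaving 2,000/20,000 of the credit: $4,660 × 2,000/20,000 = $466.
Health Coverage Credit: income exceeds $10,100 by $233,700, which is 47 full-or-partial $5,000 increments; reduction = 47 × $80 = $3,760, leaving $2,120.
Working Family Credit: 10% of the $86,400 excess over $157,400 is $8,640 ≥ base, so the credit is $0.
Total: $5,550 + $466 + $2,120 + $0 = $8,136.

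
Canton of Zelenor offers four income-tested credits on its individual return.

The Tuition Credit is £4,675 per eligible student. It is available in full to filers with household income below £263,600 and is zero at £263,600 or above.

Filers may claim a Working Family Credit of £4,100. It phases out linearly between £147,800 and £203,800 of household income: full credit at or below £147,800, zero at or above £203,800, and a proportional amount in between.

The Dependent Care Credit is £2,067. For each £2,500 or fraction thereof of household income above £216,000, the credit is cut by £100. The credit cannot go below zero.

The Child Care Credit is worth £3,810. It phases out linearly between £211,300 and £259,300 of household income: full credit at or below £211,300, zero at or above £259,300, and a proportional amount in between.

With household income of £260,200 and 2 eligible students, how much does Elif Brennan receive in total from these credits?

£9,617

Tuition Credit: base = 2 × £4,675 = £9,350. £260,200 is below the £263,600 cutoff, so the full £9,350 applies.
Working Family Credit: £260,200 is at or above £203,800, so the credit is £0.
Dependent Care Credit: income exceeds £216,000 by £44,200, which is 18 full-or-partial £2,500 increments; reduction = 18 × £100 = £1,800, leaving £267.
Child Care Credit: £260,200 is at or above £259,300, so the credit is £0.
Total: £9,350 + £0 + £267 + £0 = £9,617.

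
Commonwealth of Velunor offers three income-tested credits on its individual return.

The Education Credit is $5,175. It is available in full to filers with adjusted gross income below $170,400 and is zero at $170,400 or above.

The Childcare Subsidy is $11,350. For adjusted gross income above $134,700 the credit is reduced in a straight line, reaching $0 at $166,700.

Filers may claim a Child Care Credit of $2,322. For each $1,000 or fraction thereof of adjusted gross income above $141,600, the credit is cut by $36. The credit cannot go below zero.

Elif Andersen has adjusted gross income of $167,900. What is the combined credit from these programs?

Education Credit: $167,900 is below the $170,400 cutoff, so the full $5,175 applies.
Childcare Subsidy: $167,900 is at or above $166,700, so the credit is $0.
Child Care Credit: income exceeds $141,600 by $26,300, which is 27 full-or-partial $1,000 increments; reduction = 27 × $36 = $972, leaving $1,350.
Total: $5,175 + $0 + $1,350 = $6,525.

$6,525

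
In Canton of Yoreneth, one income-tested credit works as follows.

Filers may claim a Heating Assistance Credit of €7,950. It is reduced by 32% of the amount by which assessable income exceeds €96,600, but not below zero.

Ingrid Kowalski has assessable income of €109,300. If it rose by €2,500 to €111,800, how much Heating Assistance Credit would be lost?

At €109,300 — 32% of the €12,700 excess over €96,600 is €4,064; credit = €7,950 − €4,064 = €3,886.
At €111,800 — 32% of the €15,200 excess over €96,600 is €4,864; credit = €7,950 − €4,864 = €3,086.
Lost: €3,886 − €3,086 = €800.

€800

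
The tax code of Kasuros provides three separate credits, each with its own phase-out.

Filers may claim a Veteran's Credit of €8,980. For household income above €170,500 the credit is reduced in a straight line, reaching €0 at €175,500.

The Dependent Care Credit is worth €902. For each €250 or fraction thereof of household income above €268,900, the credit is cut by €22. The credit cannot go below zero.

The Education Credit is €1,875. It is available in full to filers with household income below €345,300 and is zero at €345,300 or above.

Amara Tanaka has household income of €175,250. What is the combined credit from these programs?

Veteran's Credit: €175,250 is €4,750 into a €5,000 phase-out range, leaving 250/5,000 of the credit: €8,980 × 250/5,000 = €449.
Dependent Care Credit: €175,250 is at or below the €268,900 threshold, so the full €902 applies.
Education Credit: €175,250 is below the €345,300 cutoff, so the full €1,875 applies.
Total: €449 + €902 + €1,875 = €3,226.

€3,226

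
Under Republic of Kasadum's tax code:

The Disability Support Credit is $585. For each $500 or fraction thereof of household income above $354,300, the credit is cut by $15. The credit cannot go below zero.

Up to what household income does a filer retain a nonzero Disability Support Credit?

$373,300

After 38 increments the reduction is 38 × $15 = $570, leaving $15; one more increment wipes it out. Increment 38 ends at excess 38 × $500 = $19,000, so the highest qualifying income is $354,300 + $19,000 = $373,300.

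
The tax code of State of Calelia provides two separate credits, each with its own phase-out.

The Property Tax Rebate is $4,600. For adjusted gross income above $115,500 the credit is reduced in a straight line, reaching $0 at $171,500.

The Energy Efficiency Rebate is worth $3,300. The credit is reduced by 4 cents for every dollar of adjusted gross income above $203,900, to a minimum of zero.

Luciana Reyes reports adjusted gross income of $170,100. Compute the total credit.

Property Tax Rebate: $170,100 is $54,600 into a $56,000 phase-out range, leaving 1,400/56,000 of the credit: $4,600 × 1,400/56,000 = $115.
Energy Efficiency Rebate: $170,100 is at or below the $203,900 threshold, so the full $3,300 applies.
Total: $115 + $3,300 = $3,415.

$3,415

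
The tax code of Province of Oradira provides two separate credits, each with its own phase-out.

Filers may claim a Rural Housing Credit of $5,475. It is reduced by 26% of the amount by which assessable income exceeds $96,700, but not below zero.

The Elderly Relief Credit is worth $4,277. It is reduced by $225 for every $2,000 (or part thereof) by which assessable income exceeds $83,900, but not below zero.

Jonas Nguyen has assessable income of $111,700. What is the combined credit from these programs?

$2,702

Rural Housing Credit: 26% of the $15,000 excess over $96,700 is $3,900; credit = $5,475 − $3,900 = $1,575.
Elderly Relief Credit: income exceeds $83,900 by $27,800, which is 14 full-or-partial $2,000 increments; reduction = 14 × $225 = $3,150, leaving $1,127.
Total: $1,575 + $1,127 = $2,702.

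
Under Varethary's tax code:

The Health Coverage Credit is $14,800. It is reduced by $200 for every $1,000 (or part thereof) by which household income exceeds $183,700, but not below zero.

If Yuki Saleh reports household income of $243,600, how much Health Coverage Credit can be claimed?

$2,800

Health Coverage Credit: income exceeds $183,700 by $59,900, which is 60 full-or-partial $1,000 increments; reduction = 60 × $200 = $12,000, leaving $2,800.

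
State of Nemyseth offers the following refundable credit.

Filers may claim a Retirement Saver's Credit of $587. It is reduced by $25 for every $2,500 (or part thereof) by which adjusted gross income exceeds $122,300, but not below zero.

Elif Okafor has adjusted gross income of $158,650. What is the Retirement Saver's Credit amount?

Retirement Saver's Credit: income exceeds $122,300 by $36,350, which is 15 full-or-partial $2,500 increments; reduction = 15 × $25 = $375, leaving $212.

$212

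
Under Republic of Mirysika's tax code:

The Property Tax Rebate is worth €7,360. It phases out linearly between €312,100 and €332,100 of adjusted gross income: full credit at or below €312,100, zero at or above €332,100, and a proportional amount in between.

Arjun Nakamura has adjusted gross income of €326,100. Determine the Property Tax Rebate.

€2,208

Property Tax Rebate: €326,100 is €14,000 into a €20,000 phase-out range, leaving 6,000/20,000 of the credit: €7,360 × 6,000/20,000 = €2,208.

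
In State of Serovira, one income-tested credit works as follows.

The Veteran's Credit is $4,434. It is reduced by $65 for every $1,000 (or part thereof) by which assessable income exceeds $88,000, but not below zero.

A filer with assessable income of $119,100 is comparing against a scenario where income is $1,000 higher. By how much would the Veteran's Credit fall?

$65

At $119,100 — income exceeds $88,000 by $31,100, which is 32 full-or-partial $1,000 increments; reduction = 32 × $65 = $2,080, leaving $2,354.
At $120,100 — income exceeds $88,000 by $32,100, which is 33 full-or-partial $1,000 increments; reduction = 33 × $65 = $2,145, leaving $2,289.
Lost: $2,354 − $2,289 = $65.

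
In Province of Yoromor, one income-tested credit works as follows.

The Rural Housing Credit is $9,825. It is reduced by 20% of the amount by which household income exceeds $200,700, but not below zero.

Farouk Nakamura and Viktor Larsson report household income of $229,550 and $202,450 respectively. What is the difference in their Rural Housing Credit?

$5,420

Farouk ($229,550): Rural Housing Credit: 20% of the $28,850 excess over $200,700 is $5,770; credit = $9,825 − $5,770 = $4,055.
Viktor ($202,450): Rural Housing Credit: 20% of the $1,750 excess over $200,700 is $350; credit = $9,825 − $350 = $9,475.
Difference: |$4,055 − $9,475| = $5,420.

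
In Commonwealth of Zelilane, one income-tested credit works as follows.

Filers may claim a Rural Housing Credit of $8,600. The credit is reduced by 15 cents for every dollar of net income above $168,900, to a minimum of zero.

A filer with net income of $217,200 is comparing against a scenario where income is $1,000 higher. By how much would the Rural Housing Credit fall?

At $217,200 — 15% of the $48,300 excess over $168,900 is $7,245; credit = $8,600 − $7,245 = $1,355.
At $218,200 — 15% of the $49,300 excess over $168,900 is $7,395; credit = $8,600 − $7,395 = $1,205.
Lost: $1,355 − $1,205 = $150.

$150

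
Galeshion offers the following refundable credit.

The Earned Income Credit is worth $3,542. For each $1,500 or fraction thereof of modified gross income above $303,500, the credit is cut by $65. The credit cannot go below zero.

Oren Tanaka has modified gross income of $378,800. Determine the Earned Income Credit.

$227

Earned Income Credit: income exceeds $303,500 by $75,300, which is 51 full-or-partial $1,500 increments; reduction = 51 × $65 = $3,315, leaving $227.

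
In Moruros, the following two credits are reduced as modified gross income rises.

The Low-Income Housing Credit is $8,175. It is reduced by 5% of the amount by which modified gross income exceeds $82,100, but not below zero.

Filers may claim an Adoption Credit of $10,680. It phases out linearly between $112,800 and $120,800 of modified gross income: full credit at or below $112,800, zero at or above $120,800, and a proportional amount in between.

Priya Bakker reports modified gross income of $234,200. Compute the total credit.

Low-Income Housing Credit: 5% of the $152,100 excess over $82,100 is $7,605; credit = $8,175 − $7,605 = $570.
Adoption Credit: $234,200 is at or above $120,800, so the credit is $0.
Total: $570 + $0 = $570.

$570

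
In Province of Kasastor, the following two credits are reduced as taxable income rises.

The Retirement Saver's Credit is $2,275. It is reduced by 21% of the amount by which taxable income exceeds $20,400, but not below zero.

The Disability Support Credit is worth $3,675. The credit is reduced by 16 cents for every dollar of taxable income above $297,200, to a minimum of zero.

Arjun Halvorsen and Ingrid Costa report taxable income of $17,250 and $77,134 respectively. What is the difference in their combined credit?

$2,275

Arjun ($17,250): Retirement Saver's Credit: $17,250 is at or below the $20,400 threshold, so the full $2,275 applies. Disability Support Credit: $17,250 is at or below the $297,200 threshold, so the full $3,675 applies. total $2,275 + $3,675 = $5,950
Ingrid ($77,134): Retirement Saver's Credit: 21% of the $56,734 excess over $20,400 is $11,914.14 ≥ base, so the credit is $0. Disability Support Credit: $77,134 is at or below the $297,200 threshold, so the full $3,675 applies. total $0 + $3,675 = $3,675
Difference: |$5,950 − $3,675| = $2,275.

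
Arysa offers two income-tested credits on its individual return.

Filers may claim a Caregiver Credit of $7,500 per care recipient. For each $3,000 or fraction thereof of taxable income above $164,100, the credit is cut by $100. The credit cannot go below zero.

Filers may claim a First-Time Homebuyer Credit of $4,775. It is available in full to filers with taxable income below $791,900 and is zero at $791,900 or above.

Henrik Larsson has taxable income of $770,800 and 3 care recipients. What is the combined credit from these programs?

$6,975

Caregiver Credit: base = 3 × $7,500 = $22,500. income exceeds $164,100 by $606,700, which is 203 full-or-partial $3,000 increments; reduction = 203 × $100 = $20,300, leaving $2,200.
First-Time Homebuyer Credit: $770,800 is below the $791,900 cutoff, so the full $4,775 applies.
Total: $2,200 + $4,775 = $6,975.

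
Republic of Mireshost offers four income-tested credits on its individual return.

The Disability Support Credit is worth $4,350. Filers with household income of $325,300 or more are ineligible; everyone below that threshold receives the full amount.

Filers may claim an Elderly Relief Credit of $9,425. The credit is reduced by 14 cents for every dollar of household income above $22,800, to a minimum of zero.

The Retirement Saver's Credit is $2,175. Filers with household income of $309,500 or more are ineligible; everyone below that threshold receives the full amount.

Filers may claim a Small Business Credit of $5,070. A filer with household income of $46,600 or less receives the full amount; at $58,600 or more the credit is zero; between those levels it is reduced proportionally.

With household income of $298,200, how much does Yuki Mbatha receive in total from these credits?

$6,525

Disability Support Credit: $298,200 is below the $325,300 cutoff, so the full $4,350 applies.
Elderly Relief Credit: 14% of the $275,400 excess over $22,800 is $38,556 ≥ base, so the credit is $0.
Retirement Saver's Credit: $298,200 is below the $309,500 cutoff, so the full $2,175 applies.
Small Business Credit: $298,200 is at or above $58,600, so the credit is $0.
Total: $4,350 + $0 + $2,175 + $0 = $6,525.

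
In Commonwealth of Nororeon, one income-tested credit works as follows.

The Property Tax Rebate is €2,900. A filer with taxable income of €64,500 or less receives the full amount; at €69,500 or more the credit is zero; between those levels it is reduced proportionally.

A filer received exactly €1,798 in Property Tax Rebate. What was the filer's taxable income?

€1,798 is 1,798/2,900 of the full €2,900, so 1,102/2,900 of the €5,000 range has been used: income = €64,500 + €5,000 × 1,102/2,900 = €66,400.

€66,400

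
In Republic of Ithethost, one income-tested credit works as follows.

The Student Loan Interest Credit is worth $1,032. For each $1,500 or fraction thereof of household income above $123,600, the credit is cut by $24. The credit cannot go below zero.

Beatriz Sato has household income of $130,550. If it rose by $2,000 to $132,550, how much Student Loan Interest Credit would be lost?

$24

At $130,550 — income exceeds $123,600 by $6,950, which is 5 full-or-partial $1,500 increments; reduction = 5 × $24 = $120, leaving $912.
At $132,550 — income exceeds $123,600 by $8,950, which is 6 full-or-partial $1,500 increments; reduction = 6 × $24 = $144, leaving $888.
Lost: $912 − $888 = $24.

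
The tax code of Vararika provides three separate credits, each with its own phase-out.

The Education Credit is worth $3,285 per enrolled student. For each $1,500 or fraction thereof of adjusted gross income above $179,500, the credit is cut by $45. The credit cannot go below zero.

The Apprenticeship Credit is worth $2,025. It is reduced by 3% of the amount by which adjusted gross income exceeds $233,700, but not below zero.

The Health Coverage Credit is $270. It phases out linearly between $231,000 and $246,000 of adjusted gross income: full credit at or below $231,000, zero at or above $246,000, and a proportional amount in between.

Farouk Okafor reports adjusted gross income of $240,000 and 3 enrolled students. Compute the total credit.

Education Credit: base = 3 × $3,285 = $9,855. income exceeds $179,500 by $60,500, which is 41 full-or-partial $1,500 increments; reduction = 41 × $45 = $1,845, leaving $8,010.
Apprenticeship Credit: 3% of the $6,300 excess over $233,700 is $189; credit = $2,025 − $189 = $1,836.
Health Coverage Credit: $240,000 is $9,000 into a $15,000 phase-out range, leaving 6,000/15,000 of the credit: $270 × 6,000/15,000 = $108.
Total: $8,010 + $1,836 + $108 = $9,954.

$9,954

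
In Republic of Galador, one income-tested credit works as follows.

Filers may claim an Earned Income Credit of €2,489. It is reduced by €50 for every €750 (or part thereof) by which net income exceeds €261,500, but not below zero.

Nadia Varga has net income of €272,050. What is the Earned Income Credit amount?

Earned Income Credit: income exceeds €261,500 by €10,550, which is 15 full-or-partial €750 increments; reduction = 15 × €50 = €750, leaving €1,739.

€1,739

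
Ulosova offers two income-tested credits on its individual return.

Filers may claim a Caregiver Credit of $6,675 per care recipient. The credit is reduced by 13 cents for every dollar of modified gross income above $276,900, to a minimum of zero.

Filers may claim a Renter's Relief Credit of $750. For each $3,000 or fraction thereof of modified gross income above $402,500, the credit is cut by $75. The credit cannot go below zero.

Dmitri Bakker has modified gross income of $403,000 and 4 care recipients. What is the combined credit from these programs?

Caregiver Credit: base = 4 × $6,675 = $26,700. 13% of the $126,100 excess over $276,900 is $16,393; credit = $26,700 − $16,393 = $10,307.
Renter's Relief Credit: income exceeds $402,500 by $500, which is 1 full-or-partial $3,000 increment; reduction = 1 × $75 = $75, leaving $675.
Total: $10,307 + $675 = $10,982.

$10,982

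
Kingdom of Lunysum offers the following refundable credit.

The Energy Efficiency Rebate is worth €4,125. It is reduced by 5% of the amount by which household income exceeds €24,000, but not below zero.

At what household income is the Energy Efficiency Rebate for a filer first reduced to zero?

€106,500

The credit falls by 5% of each euro above €24,000, so it reaches zero when the excess is €4,125 / 5% = €82,500: income = €24,000 + €82,500 = €106,500.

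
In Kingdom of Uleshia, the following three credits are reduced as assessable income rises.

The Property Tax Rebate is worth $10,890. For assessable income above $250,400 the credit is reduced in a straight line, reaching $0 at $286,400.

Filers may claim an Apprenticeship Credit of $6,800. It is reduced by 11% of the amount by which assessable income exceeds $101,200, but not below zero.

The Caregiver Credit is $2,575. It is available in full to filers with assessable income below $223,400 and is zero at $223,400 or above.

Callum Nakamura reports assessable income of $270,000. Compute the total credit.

$4,961

Property Tax Rebate: $270,000 is $19,600 into a $36,000 phase-out range, leaving 16,400/36,000 of the credit: $10,890 × 16,400/36,000 = $4,961.
Apprenticeship Credit: 11% of the $168,800 excess over $101,200 is $18,568 ≥ base, so the credit is $0.
Caregiver Credit: $270,000 meets or exceeds the $223,400 cutoff, so the credit is $0.
Total: $4,961 + $0 + $0 = $4,961.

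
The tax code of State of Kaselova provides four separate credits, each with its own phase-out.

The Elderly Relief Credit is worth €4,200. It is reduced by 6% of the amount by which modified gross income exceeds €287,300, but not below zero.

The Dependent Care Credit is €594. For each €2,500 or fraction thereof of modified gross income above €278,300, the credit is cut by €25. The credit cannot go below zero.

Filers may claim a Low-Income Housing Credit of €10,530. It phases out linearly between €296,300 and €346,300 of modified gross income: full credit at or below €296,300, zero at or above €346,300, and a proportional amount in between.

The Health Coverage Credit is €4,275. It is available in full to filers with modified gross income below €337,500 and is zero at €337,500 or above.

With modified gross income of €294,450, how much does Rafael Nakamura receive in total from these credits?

Elderly Relief Credit: 6% of the €7,150 excess over €287,300 is €429; credit = €4,200 − €429 = €3,771.
Dependent Care Credit: income exceeds €278,300 by €16,150, which is 7 full-or-partial €2,500 increments; reduction = 7 × €25 = €175, leaving €419.
Low-Income Housing Credit: €294,450 is at or below the €296,300 threshold, so the full €10,530 applies.
Health Coverage Credit: €294,450 is below the €337,500 cutoff, so the full €4,275 applies.
Total: €3,771 + €419 + €10,530 + €4,275 = €18,995.

€18,995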